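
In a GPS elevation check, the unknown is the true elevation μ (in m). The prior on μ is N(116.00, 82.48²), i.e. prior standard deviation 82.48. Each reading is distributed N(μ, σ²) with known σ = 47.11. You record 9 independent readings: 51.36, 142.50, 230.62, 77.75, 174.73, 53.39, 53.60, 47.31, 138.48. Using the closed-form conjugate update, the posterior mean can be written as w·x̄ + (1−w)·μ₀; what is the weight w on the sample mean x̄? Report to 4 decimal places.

For Normal data with known variance σ², a Normal(μ₀, σ₀²) prior on μ is conjugate. Posterior precision = 1/σ₀² + n/σ²; posterior mean is the precision-weighted average of μ₀ and x̄.
σ₀² = 82.48² = 6802.9504, σ² = 47.11² = 2219.3521. Prior precision 1/σ₀² = 1/6802.9504; data precision n/σ² = 9/2219.3521.
w = (n/σ²)/(1/σ₀² + n/σ²) = n·σ₀²/(σ² + n·σ₀²) = 9·6802.9504/(2219.3521 + 9·6802.9504) = 61226.5536/63445.9057 = 0.9650.

0.9650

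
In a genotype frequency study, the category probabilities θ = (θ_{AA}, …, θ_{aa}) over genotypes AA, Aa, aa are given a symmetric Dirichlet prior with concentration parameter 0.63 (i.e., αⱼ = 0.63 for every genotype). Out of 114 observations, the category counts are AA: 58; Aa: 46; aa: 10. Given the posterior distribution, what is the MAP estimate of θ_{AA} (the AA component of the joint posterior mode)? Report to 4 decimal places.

0.5105

The Dirichlet prior is conjugate to the Multinomial likelihood: each posterior αⱼ = prior αⱼ + observed count nⱼ.
Posterior concentration: (58.63, 46.63, 10.63), total = 115.89.
Joint mode component: (α_{AA}−1)/(Σα−K) = 57.63/112.89 = 0.5105.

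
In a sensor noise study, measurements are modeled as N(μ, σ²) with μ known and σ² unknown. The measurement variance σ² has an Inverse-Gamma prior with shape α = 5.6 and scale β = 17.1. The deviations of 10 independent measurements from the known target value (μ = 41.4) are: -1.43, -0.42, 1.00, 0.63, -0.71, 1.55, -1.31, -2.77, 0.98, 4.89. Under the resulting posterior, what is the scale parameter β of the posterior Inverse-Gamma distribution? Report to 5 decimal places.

37.49315

With known mean μ and an Inverse-Gamma(α, β) prior on σ², the Normal likelihood is conjugate: posterior is Inv-Gamma(α + n/2, β + Σ(xᵢ−μ)²/2).
Σ(xᵢ−μ)² = (-1.43)² + (-0.42)² + (1.00)² + (0.63)² + (-0.71)² + (1.55)² + (-1.31)² + (-2.77)² + (0.98)² + (4.89)² = 40.7863.
Posterior: Inv-Gamma(5.6 + 10/2, 17.1 + 40.7863/2) = Inv-Gamma(10.60, 37.49315).
Posterior β = 37.49315.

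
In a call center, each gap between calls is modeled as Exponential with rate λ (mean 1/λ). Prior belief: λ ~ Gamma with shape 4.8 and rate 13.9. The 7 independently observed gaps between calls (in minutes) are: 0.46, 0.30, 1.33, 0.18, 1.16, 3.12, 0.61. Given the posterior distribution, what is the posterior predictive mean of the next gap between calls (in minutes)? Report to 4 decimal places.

With a Gamma(shape α, rate β) prior on the exponential rate λ, the posterior after n observations with total T = Σxᵢ is Gamma(α+n, β+T).
Sum of observations T = 7.16 minutes; n = 7.
Posterior: Gamma(4.8+7, 13.9+7.16) = Gamma(11.8, 21.06).
The predictive distribution for the next observation is Lomax; its mean is β/(α−1) = 21.06/10.8 = 1.9500.

1.9500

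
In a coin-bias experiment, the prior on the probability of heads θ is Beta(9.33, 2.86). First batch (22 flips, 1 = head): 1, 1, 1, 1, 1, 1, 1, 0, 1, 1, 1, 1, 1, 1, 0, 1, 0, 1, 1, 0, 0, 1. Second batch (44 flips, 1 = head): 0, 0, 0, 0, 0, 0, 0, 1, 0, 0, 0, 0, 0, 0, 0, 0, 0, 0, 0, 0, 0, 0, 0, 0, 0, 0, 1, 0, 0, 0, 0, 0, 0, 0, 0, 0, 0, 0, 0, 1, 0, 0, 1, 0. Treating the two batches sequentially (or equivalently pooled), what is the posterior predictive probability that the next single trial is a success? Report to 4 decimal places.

The Beta prior is conjugate to a Binomial/Bernoulli likelihood; the update adds successes to α and failures to β.
After batch 1: Beta(9.33+17, 2.86+5) = Beta(26.33, 7.86).
After batch 2: Beta(26.33+4, 7.86+40) = Beta(30.33, 47.86).
For a single future Bernoulli trial, P(success | data) = α/(α+β) = 0.3879.

0.3879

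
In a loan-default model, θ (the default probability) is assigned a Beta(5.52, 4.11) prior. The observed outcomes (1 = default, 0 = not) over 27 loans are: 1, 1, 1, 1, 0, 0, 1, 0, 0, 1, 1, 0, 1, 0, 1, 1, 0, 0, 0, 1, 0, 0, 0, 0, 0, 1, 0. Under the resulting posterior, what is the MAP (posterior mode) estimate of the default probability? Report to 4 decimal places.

The Beta prior is conjugate to a Binomial/Bernoulli likelihood; the update adds successes to α and failures to β.
Posterior: Beta(α+k, β+n−k) = Beta(5.52+12, 4.11+15) = Beta(17.52, 19.11).
Mode of Beta(a,b) for a,b>1 is (a−1)/(a+b−2) = 16.52/34.63 = 0.4770.

0.4770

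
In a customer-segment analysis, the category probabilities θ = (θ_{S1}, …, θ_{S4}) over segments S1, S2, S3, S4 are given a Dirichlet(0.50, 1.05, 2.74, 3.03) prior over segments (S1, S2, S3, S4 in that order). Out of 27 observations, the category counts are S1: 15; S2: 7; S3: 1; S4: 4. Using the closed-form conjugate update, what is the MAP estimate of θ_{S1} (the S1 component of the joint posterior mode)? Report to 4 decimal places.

The Dirichlet prior is conjugate to the Multinomial likelihood: each posterior αⱼ = prior αⱼ + observed count nⱼ.
Posterior concentration: (15.50, 8.05, 3.74, 7.03), total = 34.32.
Joint mode component: (α_{S1}−1)/(Σα−K) = 14.50/30.32 = 0.4782.

0.4782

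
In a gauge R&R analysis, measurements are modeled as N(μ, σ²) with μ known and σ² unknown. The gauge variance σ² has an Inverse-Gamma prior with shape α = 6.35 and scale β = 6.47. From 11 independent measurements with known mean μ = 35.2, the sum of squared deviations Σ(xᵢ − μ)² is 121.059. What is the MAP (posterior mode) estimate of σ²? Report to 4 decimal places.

With known mean μ and an Inverse-Gamma(α, β) prior on σ², the Normal likelihood is conjugate: posterior is Inv-Gamma(α + n/2, β + Σ(xᵢ−μ)²/2).
Posterior: Inv-Gamma(6.35 + 11/2, 6.47 + 121.059/2) = Inv-Gamma(11.85, 66.9995).
Mode = β/(α+1) = 66.9995/12.85 = 5.2140.

5.2140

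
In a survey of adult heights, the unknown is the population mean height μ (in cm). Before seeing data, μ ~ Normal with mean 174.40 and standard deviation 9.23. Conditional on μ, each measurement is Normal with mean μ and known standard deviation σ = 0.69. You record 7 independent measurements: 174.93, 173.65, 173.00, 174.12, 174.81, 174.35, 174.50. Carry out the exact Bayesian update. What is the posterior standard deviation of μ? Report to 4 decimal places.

For Normal data with known variance σ², a Normal(μ₀, σ₀²) prior on μ is conjugate. Posterior precision = 1/σ₀² + n/σ²; posterior mean is the precision-weighted average of μ₀ and x̄.
σ₀² = 9.23² = 85.1929, σ² = 0.69² = 0.4761; σ² + n·σ₀² = 0.4761 + 7·85.1929 = 596.8264.
Posterior precision = 1/σ₀² + n/σ² = 1/85.1929 + 7/0.4761 = (σ² + n·σ₀²)/(σ₀²σ²) = 596.8264/(85.1929·0.4761); posterior variance σₙ² = σ₀²σ²/(σ² + n·σ₀²) = 85.1929·0.4761/596.8264 = 0.067960.
Posterior SD = √σₙ² = √(85.1929·0.4761/596.8264) = 0.2607.

0.2607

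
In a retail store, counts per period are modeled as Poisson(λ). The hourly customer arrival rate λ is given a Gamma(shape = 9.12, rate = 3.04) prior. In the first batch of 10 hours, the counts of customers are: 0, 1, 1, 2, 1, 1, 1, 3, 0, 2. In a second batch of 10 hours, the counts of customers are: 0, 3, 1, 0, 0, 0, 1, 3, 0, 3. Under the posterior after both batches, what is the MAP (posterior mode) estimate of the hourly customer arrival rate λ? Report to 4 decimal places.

1.3507

With a Gamma(shape α, rate β) prior, the Poisson likelihood is conjugate: the posterior is Gamma(α + ΣXᵢ, β + n).
Batch 1: sum of counts S = 12 over n = 10 hours.
After batch 1: Gamma(α+S, β+n) = Gamma(9.12+12, 3.04+10) = Gamma(21.12, 13.04).
Batch 2: sum of counts S = 11 over n = 10 hours.
After batch 2: Gamma(α+S, β+n) = Gamma(21.12+11, 13.04+10) = Gamma(32.12, 23.04).
Mode of Gamma(α,β) for α≥1 is (α−1)/β = 31.12/23.04 = 1.3507.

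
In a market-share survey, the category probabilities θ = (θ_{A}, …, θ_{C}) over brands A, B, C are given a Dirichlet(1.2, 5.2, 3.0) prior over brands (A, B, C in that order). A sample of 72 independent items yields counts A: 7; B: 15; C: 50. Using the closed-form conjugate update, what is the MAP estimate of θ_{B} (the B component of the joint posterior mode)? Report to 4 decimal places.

0.2449

The Dirichlet prior is conjugate to the Multinomial likelihood: each posterior αⱼ = prior αⱼ + observed count nⱼ.
Posterior concentration: (8.2, 20.2, 53.0), total = 81.4.
Joint mode component: (α_{B}−1)/(Σα−K) = 19.2/78.4 = 0.2449.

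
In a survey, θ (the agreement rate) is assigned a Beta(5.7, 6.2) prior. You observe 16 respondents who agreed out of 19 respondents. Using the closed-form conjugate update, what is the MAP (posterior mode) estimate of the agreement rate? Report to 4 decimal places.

0.7163

The Beta prior is conjugate to a Binomial/Bernoulli likelihood; the update adds successes to α and failures to β.
Posterior: Beta(α+k, β+n−k) = Beta(5.7+16, 6.2+3) = Beta(21.7, 9.2).
Mode of Beta(a,b) for a,b>1 is (a−1)/(a+b−2) = 20.7/28.9 = 0.7163.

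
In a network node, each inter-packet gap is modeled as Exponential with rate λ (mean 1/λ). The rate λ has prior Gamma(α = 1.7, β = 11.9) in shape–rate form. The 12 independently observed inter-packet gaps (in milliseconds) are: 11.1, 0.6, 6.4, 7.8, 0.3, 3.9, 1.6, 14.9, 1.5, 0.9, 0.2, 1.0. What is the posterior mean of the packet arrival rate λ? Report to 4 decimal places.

With a Gamma(shape α, rate β) prior on the exponential rate λ, the posterior after n observations with total T = Σxᵢ is Gamma(α+n, β+T).
Sum of observations T = 50.2 milliseconds; n = 12.
Posterior: Gamma(1.7+12, 11.9+50.2) = Gamma(13.7, 62.1).
Posterior mean of λ = α/β = 13.7/62.1 = 0.2206.

0.2206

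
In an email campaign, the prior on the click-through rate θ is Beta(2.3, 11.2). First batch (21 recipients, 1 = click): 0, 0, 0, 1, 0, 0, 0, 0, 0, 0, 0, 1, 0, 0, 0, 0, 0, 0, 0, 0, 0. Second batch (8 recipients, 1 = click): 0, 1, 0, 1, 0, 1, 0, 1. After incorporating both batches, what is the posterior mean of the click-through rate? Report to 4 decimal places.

The Beta prior is conjugate to a Binomial/Bernoulli likelihood; the update adds successes to α and failures to β.
After batch 1: Beta(2.3+2, 11.2+19) = Beta(4.3, 30.2).
After batch 2: Beta(4.3+4, 30.2+4) = Beta(8.3, 34.2).
Posterior mean = α/(α+β) = 8.3/42.5 = 0.1953.

0.1953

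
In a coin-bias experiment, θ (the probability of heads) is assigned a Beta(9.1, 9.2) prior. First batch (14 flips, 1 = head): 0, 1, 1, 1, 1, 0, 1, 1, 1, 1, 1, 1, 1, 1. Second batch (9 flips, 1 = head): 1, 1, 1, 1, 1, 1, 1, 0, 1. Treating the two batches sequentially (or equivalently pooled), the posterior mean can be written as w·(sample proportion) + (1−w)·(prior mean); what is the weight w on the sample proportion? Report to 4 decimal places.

The Beta prior is conjugate to a Binomial/Bernoulli likelihood; the update adds successes to α and failures to β.
Total number of flips: n = 14 + 9 = 23.
Posterior mean = (α₀+k)/(α₀+β₀+n) = [n/(α₀+β₀+n)]·(k/n) + [(α₀+β₀)/(α₀+β₀+n)]·α₀/(α₀+β₀), so only n and the prior enter the weight.
The weight on the data is w = n/(α₀+β₀+n) = 23/(9.1+9.2+23) = 23/41.3 = 0.5569.

0.5569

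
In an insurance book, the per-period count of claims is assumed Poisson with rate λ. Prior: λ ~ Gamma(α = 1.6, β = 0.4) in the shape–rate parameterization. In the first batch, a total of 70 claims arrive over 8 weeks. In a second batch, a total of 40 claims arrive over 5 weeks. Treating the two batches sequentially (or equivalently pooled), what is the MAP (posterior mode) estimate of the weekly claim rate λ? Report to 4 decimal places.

8.2537

With a Gamma(shape α, rate β) prior, the Poisson likelihood is conjugate: the posterior is Gamma(α + ΣXᵢ, β + n).
After batch 1: Gamma(α+S, β+n) = Gamma(1.6+70, 0.4+8) = Gamma(71.6, 8.4).
After batch 2: Gamma(α+S, β+n) = Gamma(71.6+40, 8.4+5) = Gamma(111.6, 13.4).
Mode of Gamma(α,β) for α≥1 is (α−1)/β = 110.6/13.4 = 8.2537.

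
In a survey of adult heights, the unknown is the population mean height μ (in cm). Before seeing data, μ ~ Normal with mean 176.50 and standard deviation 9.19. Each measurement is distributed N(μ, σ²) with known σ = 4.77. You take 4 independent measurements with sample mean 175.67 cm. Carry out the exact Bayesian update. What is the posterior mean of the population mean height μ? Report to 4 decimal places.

175.7224

For Normal data with known variance σ², a Normal(μ₀, σ₀²) prior on μ is conjugate. Posterior precision = 1/σ₀² + n/σ²; posterior mean is the precision-weighted average of μ₀ and x̄.
n·x̄ = 4·175.67 = 702.68.
σ₀² = 9.19² = 84.4561, σ² = 4.77² = 22.7529; σ² + n·σ₀² = 22.7529 + 4·84.4561 = 360.5773.
Posterior mean = (μ₀/σ₀² + n·x̄/σ²)/(1/σ₀² + n/σ²) = (σ²·μ₀ + σ₀²·n·x̄)/(σ² + n·σ₀²) = (22.7529·176.50 + 84.4561·702.68)/360.5773 = 63361.499198/360.5773 = 175.7224.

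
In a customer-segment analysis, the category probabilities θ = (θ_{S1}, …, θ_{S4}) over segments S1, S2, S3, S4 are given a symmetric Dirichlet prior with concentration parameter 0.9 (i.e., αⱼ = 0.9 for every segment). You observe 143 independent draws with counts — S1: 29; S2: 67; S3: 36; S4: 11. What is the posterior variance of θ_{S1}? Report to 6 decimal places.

0.001100

The Dirichlet prior is conjugate to the Multinomial likelihood: each posterior αⱼ = prior αⱼ + observed count nⱼ.
Posterior concentration: (29.9, 67.9, 36.9, 11.9), total = 146.6.
Var[θ_j] = α_j(Σα−α_j)/((Σα)²(Σα+1)) = 29.9·116.7/(146.6²·147.6) = 0.001100.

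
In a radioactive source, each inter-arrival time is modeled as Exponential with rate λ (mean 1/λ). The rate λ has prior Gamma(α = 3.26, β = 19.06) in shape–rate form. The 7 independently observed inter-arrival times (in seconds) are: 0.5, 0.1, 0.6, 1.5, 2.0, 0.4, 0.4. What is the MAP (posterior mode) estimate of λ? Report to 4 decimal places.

With a Gamma(shape α, rate β) prior on the exponential rate λ, the posterior after n observations with total T = Σxᵢ is Gamma(α+n, β+T).
Sum of observations T = 5.5 seconds; n = 7.
Posterior: Gamma(3.26+7, 19.06+5.5) = Gamma(10.26, 24.56).
Mode = (α−1)/β = 0.3770.

0.3770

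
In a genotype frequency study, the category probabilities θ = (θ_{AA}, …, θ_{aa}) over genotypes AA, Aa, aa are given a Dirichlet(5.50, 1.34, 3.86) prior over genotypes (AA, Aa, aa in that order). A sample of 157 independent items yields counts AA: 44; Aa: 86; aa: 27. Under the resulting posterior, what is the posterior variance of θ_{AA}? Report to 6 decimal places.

0.001233

The Dirichlet prior is conjugate to the Multinomial likelihood: each posterior αⱼ = prior αⱼ + observed count nⱼ.
Posterior concentration: (49.50, 87.34, 30.86), total = 167.70.
Var[θ_j] = α_j(Σα−α_j)/((Σα)²(Σα+1)) = 49.50·118.20/(167.70²·168.70) = 0.001233.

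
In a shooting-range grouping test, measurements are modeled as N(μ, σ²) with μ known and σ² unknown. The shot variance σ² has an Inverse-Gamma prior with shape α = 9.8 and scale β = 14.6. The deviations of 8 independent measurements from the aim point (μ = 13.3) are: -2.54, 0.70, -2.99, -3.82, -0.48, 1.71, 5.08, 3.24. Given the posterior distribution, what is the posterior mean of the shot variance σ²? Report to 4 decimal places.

3.8724

With known mean μ and an Inverse-Gamma(α, β) prior on σ², the Normal likelihood is conjugate: posterior is Inv-Gamma(α + n/2, β + Σ(xᵢ−μ)²/2).
Σ(xᵢ−μ)² = (-2.54)² + (0.70)² + (-2.99)² + (-3.82)² + (-0.48)² + (1.71)² + (5.08)² + (3.24)² = 69.9326.
Posterior: Inv-Gamma(9.8 + 8/2, 14.6 + 69.9326/2) = Inv-Gamma(13.80, 49.56630).
E[σ²|data] = β/(α−1) = 49.56630/12.80 = 3.8724.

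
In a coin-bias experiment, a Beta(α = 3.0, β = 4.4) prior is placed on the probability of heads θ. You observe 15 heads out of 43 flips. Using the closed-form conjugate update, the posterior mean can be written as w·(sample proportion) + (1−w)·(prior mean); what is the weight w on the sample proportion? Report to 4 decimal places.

0.8532

The Beta prior is conjugate to a Binomial/Bernoulli likelihood; the update adds successes to α and failures to β.
Posterior mean = (α₀+k)/(α₀+β₀+n) = [n/(α₀+β₀+n)]·(k/n) + [(α₀+β₀)/(α₀+β₀+n)]·α₀/(α₀+β₀), so only n and the prior enter the weight.
The weight on the data is w = n/(α₀+β₀+n) = 43/(3.0+4.4+43) = 43/50.4 = 0.8532.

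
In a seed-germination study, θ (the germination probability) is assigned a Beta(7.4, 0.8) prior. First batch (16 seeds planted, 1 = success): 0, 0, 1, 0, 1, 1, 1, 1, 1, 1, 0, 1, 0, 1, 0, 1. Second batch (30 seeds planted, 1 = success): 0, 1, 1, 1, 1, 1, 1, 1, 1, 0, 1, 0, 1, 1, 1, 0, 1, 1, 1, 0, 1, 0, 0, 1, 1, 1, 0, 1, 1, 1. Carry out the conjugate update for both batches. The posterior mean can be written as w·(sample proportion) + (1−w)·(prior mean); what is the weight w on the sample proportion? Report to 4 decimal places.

0.8487

The Beta prior is conjugate to a Binomial/Bernoulli likelihood; the update adds successes to α and failures to β.
Total number of seeds planted: n = 16 + 30 = 46.
Posterior mean = (α₀+k)/(α₀+β₀+n) = [n/(α₀+β₀+n)]·(k/n) + [(α₀+β₀)/(α₀+β₀+n)]·α₀/(α₀+β₀), so only n and the prior enter the weight.
The weight on the data is w = n/(α₀+β₀+n) = 46/(7.4+0.8+46) = 46/54.2 = 0.8487.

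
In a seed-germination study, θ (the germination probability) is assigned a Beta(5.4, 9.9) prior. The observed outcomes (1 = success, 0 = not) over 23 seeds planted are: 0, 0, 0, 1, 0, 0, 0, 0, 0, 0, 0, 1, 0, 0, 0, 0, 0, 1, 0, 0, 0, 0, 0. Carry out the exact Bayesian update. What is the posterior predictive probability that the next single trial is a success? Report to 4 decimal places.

0.2193

The Beta prior is conjugate to a Binomial/Bernoulli likelihood; the update adds successes to α and failures to β.
Posterior: Beta(α+k, β+n−k) = Beta(5.4+3, 9.9+20) = Beta(8.4, 29.9).
For a single future Bernoulli trial, P(success | data) = α/(α+β) = 0.2193.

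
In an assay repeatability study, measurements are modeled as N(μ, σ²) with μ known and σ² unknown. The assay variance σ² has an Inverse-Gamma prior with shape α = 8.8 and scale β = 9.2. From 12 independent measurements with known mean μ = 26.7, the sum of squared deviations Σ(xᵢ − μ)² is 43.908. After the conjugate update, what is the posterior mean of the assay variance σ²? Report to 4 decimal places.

With known mean μ and an Inverse-Gamma(α, β) prior on σ², the Normal likelihood is conjugate: posterior is Inv-Gamma(α + n/2, β + Σ(xᵢ−μ)²/2).
Posterior: Inv-Gamma(8.8 + 12/2, 9.2 + 43.908/2) = Inv-Gamma(14.80, 31.1540).
E[σ²|data] = β/(α−1) = 31.1540/13.80 = 2.2575.

2.2575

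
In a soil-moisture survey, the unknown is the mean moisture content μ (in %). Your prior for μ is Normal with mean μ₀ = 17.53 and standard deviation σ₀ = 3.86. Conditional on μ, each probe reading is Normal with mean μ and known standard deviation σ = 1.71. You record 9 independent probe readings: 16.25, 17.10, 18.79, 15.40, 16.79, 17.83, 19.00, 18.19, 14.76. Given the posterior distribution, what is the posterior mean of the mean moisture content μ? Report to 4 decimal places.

17.1320

For Normal data with known variance σ², a Normal(μ₀, σ₀²) prior on μ is conjugate. Posterior precision = 1/σ₀² + n/σ²; posterior mean is the precision-weighted average of μ₀ and x̄.
Σxᵢ = 16.25 + 17.10 + 18.79 + 15.40 + 16.79 + 17.83 + 19.00 + 18.19 + 14.76 = 154.11, so n·x̄ = 154.11.
σ₀² = 3.86² = 14.8996, σ² = 1.71² = 2.9241; σ² + n·σ₀² = 2.9241 + 9·14.8996 = 137.0205.
Posterior mean = (μ₀/σ₀² + n·x̄/σ²)/(1/σ₀² + n/σ²) = (σ²·μ₀ + σ₀²·n·x̄)/(σ² + n·σ₀²) = (2.9241·17.53 + 14.8996·154.11)/137.0205 = 2347.436829/137.0205 = 17.1320.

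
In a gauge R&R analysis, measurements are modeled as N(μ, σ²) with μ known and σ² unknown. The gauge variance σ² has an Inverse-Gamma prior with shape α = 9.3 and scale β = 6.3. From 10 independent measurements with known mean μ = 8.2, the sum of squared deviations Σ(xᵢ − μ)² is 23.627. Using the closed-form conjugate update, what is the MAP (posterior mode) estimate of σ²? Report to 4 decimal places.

1.1839

With known mean μ and an Inverse-Gamma(α, β) prior on σ², the Normal likelihood is conjugate: posterior is Inv-Gamma(α + n/2, β + Σ(xᵢ−μ)²/2).
Posterior: Inv-Gamma(9.3 + 10/2, 6.3 + 23.627/2) = Inv-Gamma(14.30, 18.1135).
Mode = β/(α+1) = 18.1135/15.30 = 1.1839.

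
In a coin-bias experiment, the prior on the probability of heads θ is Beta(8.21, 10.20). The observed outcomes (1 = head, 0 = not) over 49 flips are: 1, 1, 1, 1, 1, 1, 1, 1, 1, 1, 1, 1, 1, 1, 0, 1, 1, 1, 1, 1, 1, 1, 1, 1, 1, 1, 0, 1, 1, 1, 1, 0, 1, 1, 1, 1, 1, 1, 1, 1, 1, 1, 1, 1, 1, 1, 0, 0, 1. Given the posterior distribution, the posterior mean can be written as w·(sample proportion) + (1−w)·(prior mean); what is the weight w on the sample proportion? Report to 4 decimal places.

The Beta prior is conjugate to a Binomial/Bernoulli likelihood; the update adds successes to α and failures to β.
Posterior mean = (α₀+k)/(α₀+β₀+n) = [n/(α₀+β₀+n)]·(k/n) + [(α₀+β₀)/(α₀+β₀+n)]·α₀/(α₀+β₀), so only n and the prior enter the weight.
The weight on the data is w = n/(α₀+β₀+n) = 49/(8.21+10.20+49) = 49/67.41 = 0.7269.

0.7269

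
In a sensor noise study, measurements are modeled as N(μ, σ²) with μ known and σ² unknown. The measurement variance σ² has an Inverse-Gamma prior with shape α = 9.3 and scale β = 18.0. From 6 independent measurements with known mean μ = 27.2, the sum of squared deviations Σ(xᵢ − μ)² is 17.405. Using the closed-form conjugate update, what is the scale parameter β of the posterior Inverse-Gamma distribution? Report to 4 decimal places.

With known mean μ and an Inverse-Gamma(α, β) prior on σ², the Normal likelihood is conjugate: posterior is Inv-Gamma(α + n/2, β + Σ(xᵢ−μ)²/2).
Posterior: Inv-Gamma(9.3 + 6/2, 18.0 + 17.405/2) = Inv-Gamma(12.30, 26.7025).
Posterior β = 26.7025.

26.7025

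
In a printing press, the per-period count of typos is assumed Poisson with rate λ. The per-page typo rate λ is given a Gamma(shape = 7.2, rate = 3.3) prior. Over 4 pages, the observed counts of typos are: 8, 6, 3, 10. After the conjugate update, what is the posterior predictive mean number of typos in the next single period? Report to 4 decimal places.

With a Gamma(shape α, rate β) prior, the Poisson likelihood is conjugate: the posterior is Gamma(α + ΣXᵢ, β + n).
Sum of counts S = 27 over n = 4 pages.
Posterior: Gamma(α+S, β+n) = Gamma(7.2+27, 3.3+4) = Gamma(34.2, 7.3).
The predictive distribution for one future period is NegBinom with mean α/β = 4.6849.

4.6849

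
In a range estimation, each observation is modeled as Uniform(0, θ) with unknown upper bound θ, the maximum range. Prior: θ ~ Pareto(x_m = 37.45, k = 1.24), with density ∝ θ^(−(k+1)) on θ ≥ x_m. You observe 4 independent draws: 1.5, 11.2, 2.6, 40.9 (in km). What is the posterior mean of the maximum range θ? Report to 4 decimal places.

A Pareto(scale x_m, shape k) prior on the upper bound θ of Uniform(0, θ) is conjugate: posterior is Pareto(max(x_m, max xᵢ), k + n).
Sample maximum = 40.9; prior scale x_m = 37.45 → posterior scale = max = 40.90.
Posterior shape = 1.24 + 4 = 5.24.
E[θ|data] = k·x_m/(k−1) = 5.24·40.90/4.24 = 50.5462.

50.5462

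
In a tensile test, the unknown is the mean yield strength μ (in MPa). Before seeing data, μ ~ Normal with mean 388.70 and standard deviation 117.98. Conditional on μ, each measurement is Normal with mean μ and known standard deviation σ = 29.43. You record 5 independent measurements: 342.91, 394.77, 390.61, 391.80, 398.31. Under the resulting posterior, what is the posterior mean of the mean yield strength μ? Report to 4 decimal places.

383.7417

For Normal data with known variance σ², a Normal(μ₀, σ₀²) prior on μ is conjugate. Posterior precision = 1/σ₀² + n/σ²; posterior mean is the precision-weighted average of μ₀ and x̄.
Σxᵢ = 342.91 + 394.77 + 390.61 + 391.80 + 398.31 = 1918.4, so n·x̄ = 1918.4.
σ₀² = 117.98² = 13919.2804, σ² = 29.43² = 866.1249; σ² + n·σ₀² = 866.1249 + 5·13919.2804 = 70462.5269.
Posterior mean = (μ₀/σ₀² + n·x̄/σ²)/(1/σ₀² + n/σ²) = (σ²·μ₀ + σ₀²·n·x̄)/(σ² + n·σ₀²) = (866.1249·388.70 + 13919.2804·1918.4)/70462.5269 = 27039410.26799/70462.5269 = 383.7417.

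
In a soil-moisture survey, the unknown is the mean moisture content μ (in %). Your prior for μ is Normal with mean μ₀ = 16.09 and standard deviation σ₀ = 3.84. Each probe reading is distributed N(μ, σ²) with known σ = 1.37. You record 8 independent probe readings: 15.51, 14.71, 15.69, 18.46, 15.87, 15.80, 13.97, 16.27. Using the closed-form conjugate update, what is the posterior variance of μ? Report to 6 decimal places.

0.230938

For Normal data with known variance σ², a Normal(μ₀, σ₀²) prior on μ is conjugate. Posterior precision = 1/σ₀² + n/σ²; posterior mean is the precision-weighted average of μ₀ and x̄.
σ₀² = 3.84² = 14.7456, σ² = 1.37² = 1.8769; σ² + n·σ₀² = 1.8769 + 8·14.7456 = 119.8417.
Posterior precision = 1/σ₀² + n/σ² = 1/14.7456 + 8/1.8769 = (σ² + n·σ₀²)/(σ₀²σ²) = 119.8417/(14.7456·1.8769); posterior variance σₙ² = σ₀²σ²/(σ² + n·σ₀²) = 14.7456·1.8769/119.8417 = 0.230938.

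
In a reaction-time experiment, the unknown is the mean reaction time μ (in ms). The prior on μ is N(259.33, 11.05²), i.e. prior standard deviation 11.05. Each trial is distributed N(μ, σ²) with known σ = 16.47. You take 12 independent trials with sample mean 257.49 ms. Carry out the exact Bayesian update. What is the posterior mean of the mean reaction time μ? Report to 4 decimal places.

257.7774

For Normal data with known variance σ², a Normal(μ₀, σ₀²) prior on μ is conjugate. Posterior precision = 1/σ₀² + n/σ²; posterior mean is the precision-weighted average of μ₀ and x̄.
n·x̄ = 12·257.49 = 3089.88.
σ₀² = 11.05² = 122.1025, σ² = 16.47² = 271.2609; σ² + n·σ₀² = 271.2609 + 12·122.1025 = 1736.4909.
Posterior mean = (μ₀/σ₀² + n·x̄/σ²)/(1/σ₀² + n/σ²) = (σ²·μ₀ + σ₀²·n·x̄)/(σ² + n·σ₀²) = (271.2609·259.33 + 122.1025·3089.88)/1736.4909 = 447628.161897/1736.4909 = 257.7774.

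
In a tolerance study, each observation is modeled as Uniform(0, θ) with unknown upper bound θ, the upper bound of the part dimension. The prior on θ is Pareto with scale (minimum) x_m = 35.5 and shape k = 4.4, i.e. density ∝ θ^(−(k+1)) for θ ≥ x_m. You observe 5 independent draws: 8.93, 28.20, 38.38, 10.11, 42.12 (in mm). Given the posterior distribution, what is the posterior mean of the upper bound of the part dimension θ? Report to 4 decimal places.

A Pareto(scale x_m, shape k) prior on the upper bound θ of Uniform(0, θ) is conjugate: posterior is Pareto(max(x_m, max xᵢ), k + n).
Sample maximum = 42.12; prior scale x_m = 35.5 → posterior scale = max = 42.12.
Posterior shape = 4.4 + 5 = 9.4.
E[θ|data] = k·x_m/(k−1) = 9.4·42.12/8.4 = 47.1343.

47.1343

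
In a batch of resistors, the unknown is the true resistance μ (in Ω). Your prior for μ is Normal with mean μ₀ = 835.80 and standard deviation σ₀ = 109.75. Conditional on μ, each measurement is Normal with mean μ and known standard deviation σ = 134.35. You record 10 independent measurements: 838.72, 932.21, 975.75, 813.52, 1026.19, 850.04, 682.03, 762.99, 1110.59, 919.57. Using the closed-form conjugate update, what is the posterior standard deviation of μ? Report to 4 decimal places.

For Normal data with known variance σ², a Normal(μ₀, σ₀²) prior on μ is conjugate. Posterior precision = 1/σ₀² + n/σ²; posterior mean is the precision-weighted average of μ₀ and x̄.
σ₀² = 109.75² = 12045.0625, σ² = 134.35² = 18049.9225; σ² + n·σ₀² = 18049.9225 + 10·12045.0625 = 138500.5475.
Posterior precision = 1/σ₀² + n/σ² = 1/12045.0625 + 10/18049.9225 = (σ² + n·σ₀²)/(σ₀²σ²) = 138500.5475/(12045.0625·18049.9225); posterior variance σₙ² = σ₀²σ²/(σ² + n·σ₀²) = 12045.0625·18049.9225/138500.5475 = 1569.758738.
Posterior SD = √σₙ² = √(12045.0625·18049.9225/138500.5475) = 39.6202.

39.6202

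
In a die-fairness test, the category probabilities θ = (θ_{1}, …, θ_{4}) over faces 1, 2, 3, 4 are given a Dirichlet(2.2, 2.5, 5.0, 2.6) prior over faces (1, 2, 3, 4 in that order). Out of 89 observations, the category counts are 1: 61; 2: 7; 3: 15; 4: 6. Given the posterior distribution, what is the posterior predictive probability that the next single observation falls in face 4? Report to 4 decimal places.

The Dirichlet prior is conjugate to the Multinomial likelihood: each posterior αⱼ = prior αⱼ + observed count nⱼ.
Posterior concentration: (63.2, 9.5, 20.0, 8.6), total = 101.3.
P(next = 4 | data) = α_{4}/Σα = 0.0849.

0.0849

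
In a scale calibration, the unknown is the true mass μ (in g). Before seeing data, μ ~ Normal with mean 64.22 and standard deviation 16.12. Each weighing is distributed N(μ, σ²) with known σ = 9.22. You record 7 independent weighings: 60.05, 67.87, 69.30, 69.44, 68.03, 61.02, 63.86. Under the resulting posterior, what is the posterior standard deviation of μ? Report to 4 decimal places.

For Normal data with known variance σ², a Normal(μ₀, σ₀²) prior on μ is conjugate. Posterior precision = 1/σ₀² + n/σ²; posterior mean is the precision-weighted average of μ₀ and x̄.
σ₀² = 16.12² = 259.8544, σ² = 9.22² = 85.0084; σ² + n·σ₀² = 85.0084 + 7·259.8544 = 1903.9892.
Posterior precision = 1/σ₀² + n/σ² = 1/259.8544 + 7/85.0084 = (σ² + n·σ₀²)/(σ₀²σ²) = 1903.9892/(259.8544·85.0084); posterior variance σₙ² = σ₀²σ²/(σ² + n·σ₀²) = 259.8544·85.0084/1903.9892 = 11.601855.
Posterior SD = √σₙ² = √(259.8544·85.0084/1903.9892) = 3.4061.

3.4061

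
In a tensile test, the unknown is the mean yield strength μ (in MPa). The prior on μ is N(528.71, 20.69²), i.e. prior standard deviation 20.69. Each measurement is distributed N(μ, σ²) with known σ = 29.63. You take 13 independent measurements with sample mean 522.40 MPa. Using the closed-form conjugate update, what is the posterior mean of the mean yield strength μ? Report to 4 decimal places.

523.2598

For Normal data with known variance σ², a Normal(μ₀, σ₀²) prior on μ is conjugate. Posterior precision = 1/σ₀² + n/σ²; posterior mean is the precision-weighted average of μ₀ and x̄.
n·x̄ = 13·522.40 = 6791.2.
σ₀² = 20.69² = 428.0761, σ² = 29.63² = 877.9369; σ² + n·σ₀² = 877.9369 + 13·428.0761 = 6442.9262.
Posterior mean = (μ₀/σ₀² + n·x̄/σ²)/(1/σ₀² + n/σ²) = (σ²·μ₀ + σ₀²·n·x̄)/(σ² + n·σ₀²) = (877.9369·528.71 + 428.0761·6791.2)/6442.9262 = 3371324.428719/6442.9262 = 523.2598.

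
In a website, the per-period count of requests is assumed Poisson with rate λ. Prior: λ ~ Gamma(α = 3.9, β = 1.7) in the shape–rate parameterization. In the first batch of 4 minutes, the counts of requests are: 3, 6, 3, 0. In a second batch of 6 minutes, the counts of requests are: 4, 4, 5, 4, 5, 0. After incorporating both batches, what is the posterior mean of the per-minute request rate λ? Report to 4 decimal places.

With a Gamma(shape α, rate β) prior, the Poisson likelihood is conjugate: the posterior is Gamma(α + ΣXᵢ, β + n).
Batch 1: sum of counts S = 12 over n = 4 minutes.
After batch 1: Gamma(α+S, β+n) = Gamma(3.9+12, 1.7+4) = Gamma(15.9, 5.7).
Batch 2: sum of counts S = 22 over n = 6 minutes.
After batch 2: Gamma(α+S, β+n) = Gamma(15.9+22, 5.7+6) = Gamma(37.9, 11.7).
Posterior mean = α/β = 37.9/11.7 = 3.2393.

3.2393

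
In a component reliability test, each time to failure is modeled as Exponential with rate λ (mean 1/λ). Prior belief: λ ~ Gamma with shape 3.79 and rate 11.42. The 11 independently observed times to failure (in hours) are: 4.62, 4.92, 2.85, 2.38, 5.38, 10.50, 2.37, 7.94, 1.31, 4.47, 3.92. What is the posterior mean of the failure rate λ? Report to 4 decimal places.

With a Gamma(shape α, rate β) prior on the exponential rate λ, the posterior after n observations with total T = Σxᵢ is Gamma(α+n, β+T).
Sum of observations T = 50.66 hours; n = 11.
Posterior: Gamma(3.79+11, 11.42+50.66) = Gamma(14.79, 62.08).
Posterior mean of λ = α/β = 14.79/62.08 = 0.2382.

0.2382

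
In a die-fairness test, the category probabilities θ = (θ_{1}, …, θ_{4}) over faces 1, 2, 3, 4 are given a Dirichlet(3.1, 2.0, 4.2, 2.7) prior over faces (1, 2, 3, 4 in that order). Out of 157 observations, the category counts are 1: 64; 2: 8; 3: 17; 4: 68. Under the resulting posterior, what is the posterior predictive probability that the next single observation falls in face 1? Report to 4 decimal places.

The Dirichlet prior is conjugate to the Multinomial likelihood: each posterior αⱼ = prior αⱼ + observed count nⱼ.
Posterior concentration: (67.1, 10.0, 21.2, 70.7), total = 169.0.
P(next = 1 | data) = α_{1}/Σα = 0.3970.

0.3970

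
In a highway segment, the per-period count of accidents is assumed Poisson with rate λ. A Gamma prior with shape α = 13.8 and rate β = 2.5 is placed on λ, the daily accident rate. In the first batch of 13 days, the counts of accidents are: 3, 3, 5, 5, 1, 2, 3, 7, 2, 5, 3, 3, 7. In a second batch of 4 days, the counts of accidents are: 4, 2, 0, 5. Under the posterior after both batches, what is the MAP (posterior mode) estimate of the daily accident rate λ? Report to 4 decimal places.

3.7333

With a Gamma(shape α, rate β) prior, the Poisson likelihood is conjugate: the posterior is Gamma(α + ΣXᵢ, β + n).
Batch 1: sum of counts S = 49 over n = 13 days.
After batch 1: Gamma(α+S, β+n) = Gamma(13.8+49, 2.5+13) = Gamma(62.8, 15.5).
Batch 2: sum of counts S = 11 over n = 4 days.
After batch 2: Gamma(α+S, β+n) = Gamma(62.8+11, 15.5+4) = Gamma(73.8, 19.5).
Mode of Gamma(α,β) for α≥1 is (α−1)/β = 72.8/19.5 = 3.7333.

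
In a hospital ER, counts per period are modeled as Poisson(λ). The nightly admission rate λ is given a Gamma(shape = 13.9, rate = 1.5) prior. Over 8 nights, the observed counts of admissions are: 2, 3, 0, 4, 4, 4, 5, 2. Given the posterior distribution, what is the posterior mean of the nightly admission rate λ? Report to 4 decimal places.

With a Gamma(shape α, rate β) prior, the Poisson likelihood is conjugate: the posterior is Gamma(α + ΣXᵢ, β + n).
Sum of counts S = 24 over n = 8 nights.
Posterior: Gamma(α+S, β+n) = Gamma(13.9+24, 1.5+8) = Gamma(37.9, 9.5).
Posterior mean = α/β = 37.9/9.5 = 3.9895.

3.9895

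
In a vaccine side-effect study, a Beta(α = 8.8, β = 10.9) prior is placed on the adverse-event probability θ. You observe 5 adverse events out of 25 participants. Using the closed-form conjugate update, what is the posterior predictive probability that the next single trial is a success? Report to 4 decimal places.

0.3087

The Beta prior is conjugate to a Binomial/Bernoulli likelihood; the update adds successes to α and failures to β.
Posterior: Beta(α+k, β+n−k) = Beta(8.8+5, 10.9+20) = Beta(13.8, 30.9).
For a single future Bernoulli trial, P(success | data) = α/(α+β) = 0.3087.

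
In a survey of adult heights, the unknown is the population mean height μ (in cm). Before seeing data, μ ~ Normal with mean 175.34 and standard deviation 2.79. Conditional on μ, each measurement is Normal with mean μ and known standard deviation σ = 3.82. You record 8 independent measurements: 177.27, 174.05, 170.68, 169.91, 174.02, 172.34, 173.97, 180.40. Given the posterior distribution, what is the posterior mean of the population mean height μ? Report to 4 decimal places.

For Normal data with known variance σ², a Normal(μ₀, σ₀²) prior on μ is conjugate. Posterior precision = 1/σ₀² + n/σ²; posterior mean is the precision-weighted average of μ₀ and x̄.
Σxᵢ = 177.27 + 174.05 + 170.68 + 169.91 + 174.02 + 172.34 + 173.97 + 180.40 = 1392.64, so n·x̄ = 1392.64.
σ₀² = 2.79² = 7.7841, σ² = 3.82² = 14.5924; σ² + n·σ₀² = 14.5924 + 8·7.7841 = 76.8652.
Posterior mean = (μ₀/σ₀² + n·x̄/σ²)/(1/σ₀² + n/σ²) = (σ²·μ₀ + σ₀²·n·x̄)/(σ² + n·σ₀²) = (14.5924·175.34 + 7.7841·1392.64)/76.8652 = 13399.08044/76.8652 = 174.3192.

174.3192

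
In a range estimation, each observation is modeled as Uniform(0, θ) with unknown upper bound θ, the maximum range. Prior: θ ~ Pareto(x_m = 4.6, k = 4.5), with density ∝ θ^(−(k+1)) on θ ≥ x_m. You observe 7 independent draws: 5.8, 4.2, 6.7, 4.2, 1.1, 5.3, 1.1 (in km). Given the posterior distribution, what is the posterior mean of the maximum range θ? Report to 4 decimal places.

7.3381

A Pareto(scale x_m, shape k) prior on the upper bound θ of Uniform(0, θ) is conjugate: posterior is Pareto(max(x_m, max xᵢ), k + n).
Sample maximum = 6.7; prior scale x_m = 4.6 → posterior scale = max = 6.7.
Posterior shape = 4.5 + 7 = 11.5.
E[θ|data] = k·x_m/(k−1) = 11.5·6.7/10.5 = 7.3381.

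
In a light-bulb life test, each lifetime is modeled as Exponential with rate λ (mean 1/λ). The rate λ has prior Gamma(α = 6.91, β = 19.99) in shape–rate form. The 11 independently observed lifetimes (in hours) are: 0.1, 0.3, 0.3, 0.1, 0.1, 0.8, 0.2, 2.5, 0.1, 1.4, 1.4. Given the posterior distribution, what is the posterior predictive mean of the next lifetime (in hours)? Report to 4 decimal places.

1.6138

With a Gamma(shape α, rate β) prior on the exponential rate λ, the posterior after n observations with total T = Σxᵢ is Gamma(α+n, β+T).
Sum of observations T = 7.3 hours; n = 11.
Posterior: Gamma(6.91+11, 19.99+7.3) = Gamma(17.91, 27.29).
The predictive distribution for the next observation is Lomax; its mean is β/(α−1) = 27.29/16.91 = 1.6138.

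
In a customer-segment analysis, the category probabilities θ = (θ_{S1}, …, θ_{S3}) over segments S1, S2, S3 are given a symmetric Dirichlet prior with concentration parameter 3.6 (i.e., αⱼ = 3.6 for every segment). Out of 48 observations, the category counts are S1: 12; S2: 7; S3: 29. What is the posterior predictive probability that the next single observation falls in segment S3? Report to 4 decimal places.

The Dirichlet prior is conjugate to the Multinomial likelihood: each posterior αⱼ = prior αⱼ + observed count nⱼ.
Posterior concentration: (15.6, 10.6, 32.6), total = 58.8.
P(next = S3 | data) = α_{S3}/Σα = 0.5544.

0.5544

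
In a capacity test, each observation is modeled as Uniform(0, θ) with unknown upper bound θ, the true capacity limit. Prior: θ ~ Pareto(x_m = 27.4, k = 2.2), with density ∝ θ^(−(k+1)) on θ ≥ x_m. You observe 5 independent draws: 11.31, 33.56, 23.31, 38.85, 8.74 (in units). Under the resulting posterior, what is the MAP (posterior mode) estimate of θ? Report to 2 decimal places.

38.85

A Pareto(scale x_m, shape k) prior on the upper bound θ of Uniform(0, θ) is conjugate: posterior is Pareto(max(x_m, max xᵢ), k + n).
Sample maximum = 38.85; prior scale x_m = 27.4 → posterior scale = max = 38.85.
Posterior shape = 2.2 + 5 = 7.2.
The Pareto density is decreasing on [x_m, ∞), so the mode is x_m = 38.85.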